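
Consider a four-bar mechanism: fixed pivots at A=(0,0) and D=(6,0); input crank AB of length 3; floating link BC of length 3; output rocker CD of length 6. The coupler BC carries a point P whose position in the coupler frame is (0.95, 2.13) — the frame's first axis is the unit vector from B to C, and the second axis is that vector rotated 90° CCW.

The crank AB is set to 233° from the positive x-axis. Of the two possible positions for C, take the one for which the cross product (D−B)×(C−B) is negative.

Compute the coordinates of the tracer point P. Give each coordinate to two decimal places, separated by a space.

A=(0,0), D=(6.00,0)
B = A + 3.00·(cos233°, sin233°) = (-1.8054, -2.3959)
|BD| = 8.1649
circle(B,3.00) ∩ circle(D,6.00): a=2.4290, h=1.7606
  candidates: C₊=(-0.0000,0.0000) cross=14.375; C₋=(1.0333,-3.3663) cross=-14.375
  mode - wants cross < 0 → take C=(1.0333,-3.3663) (cross=-14.375)
ex = (C−B)/|BC| = (0.9462,-0.3235); ey = (0.3235,0.9462)
P = B + 0.95·ex + 2.13·ey = (-0.2176,-0.6877)

-0.22 -0.69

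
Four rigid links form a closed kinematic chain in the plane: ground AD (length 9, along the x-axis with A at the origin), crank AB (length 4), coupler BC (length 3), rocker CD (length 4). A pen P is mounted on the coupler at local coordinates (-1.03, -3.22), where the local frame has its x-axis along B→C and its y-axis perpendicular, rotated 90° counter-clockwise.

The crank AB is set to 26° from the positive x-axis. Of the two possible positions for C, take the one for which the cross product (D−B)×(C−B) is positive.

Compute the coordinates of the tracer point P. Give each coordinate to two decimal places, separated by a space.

3.97 -1.61

A=(0,0), D=(9.00,0)
B = A + 4.00·(cos26°, sin26°) = (3.5952, 1.7535)
|BD| = 5.6822
circle(B,3.00) ∩ circle(D,4.00): a=2.2251, h=2.0122
  candidates: C₊=(6.3326,2.9808) cross=11.434; C₋=(5.0907,-0.8471) cross=-11.434
  mode + wants cross > 0 → take C=(6.3326,2.9808) (cross=11.434)
ex = (C−B)/|BC| = (0.9125,0.4091); ey = (-0.4091,0.9125)
P = B + -1.03·ex + -3.22·ey = (3.9726,-1.6061)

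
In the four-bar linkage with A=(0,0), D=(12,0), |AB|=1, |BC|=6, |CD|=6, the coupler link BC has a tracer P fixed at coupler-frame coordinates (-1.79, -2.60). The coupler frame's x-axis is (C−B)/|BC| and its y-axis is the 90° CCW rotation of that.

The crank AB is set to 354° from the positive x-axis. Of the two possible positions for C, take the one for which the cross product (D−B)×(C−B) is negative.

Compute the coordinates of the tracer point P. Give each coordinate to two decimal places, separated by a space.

A=(0,0), D=(12.00,0)
B = A + 1.00·(cos354°, sin354°) = (0.9945, -0.1045)
|BD| = 11.0060
circle(B,6.00) ∩ circle(D,6.00): a=5.5030, h=2.3911
  candidates: C₊=(6.4746,2.3387) cross=26.316; C₋=(6.5200,-2.4432) cross=-26.316
  mode - wants cross < 0 → take C=(6.5200,-2.4432) (cross=-26.316)
ex = (C−B)/|BC| = (0.9209,-0.3898); ey = (0.3898,0.9209)
P = B + -1.79·ex + -2.60·ey = (-1.6673,-1.8012)

-1.67 -1.80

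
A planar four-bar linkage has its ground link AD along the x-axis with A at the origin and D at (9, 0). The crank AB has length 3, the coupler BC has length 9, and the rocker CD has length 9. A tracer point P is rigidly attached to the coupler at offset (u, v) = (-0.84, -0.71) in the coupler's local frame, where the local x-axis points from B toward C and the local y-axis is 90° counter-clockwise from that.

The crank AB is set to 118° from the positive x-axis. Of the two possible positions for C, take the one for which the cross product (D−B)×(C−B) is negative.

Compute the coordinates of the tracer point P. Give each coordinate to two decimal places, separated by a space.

A=(0,0), D=(9.00,0)
B = A + 3.00·(cos118°, sin118°) = (-1.4084, 2.6488)
|BD| = 10.7402
circle(B,9.00) ∩ circle(D,9.00): a=5.3701, h=7.2223
  candidates: C₊=(5.5770,8.3237) cross=77.569; C₋=(2.0146,-5.6748) cross=-77.569
  mode - wants cross < 0 → take C=(2.0146,-5.6748) (cross=-77.569)
ex = (C−B)/|BC| = (0.3803,-0.9249); ey = (0.9249,0.3803)
P = B + -0.84·ex + -0.71·ey = (-2.3845,3.1557)

-2.38 3.16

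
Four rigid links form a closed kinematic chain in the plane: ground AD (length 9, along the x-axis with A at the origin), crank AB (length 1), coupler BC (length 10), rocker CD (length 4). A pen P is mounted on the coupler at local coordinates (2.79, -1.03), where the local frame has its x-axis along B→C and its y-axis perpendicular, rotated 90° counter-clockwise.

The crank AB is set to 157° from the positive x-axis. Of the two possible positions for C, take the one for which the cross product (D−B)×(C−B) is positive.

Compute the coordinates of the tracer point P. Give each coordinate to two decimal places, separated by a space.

A=(0,0), D=(9.00,0)
B = A + 1.00·(cos157°, sin157°) = (-0.9205, 0.3907)
|BD| = 9.9282
circle(B,10.00) ∩ circle(D,4.00): a=9.1945, h=3.9321
  candidates: C₊=(8.4216,3.9580) cross=39.039; C₋=(8.1121,-3.9002) cross=-39.039
  mode + wants cross > 0 → take C=(8.4216,3.9580) (cross=39.039)
ex = (C−B)/|BC| = (0.9342,0.3567); ey = (-0.3567,0.9342)
P = B + 2.79·ex + -1.03·ey = (2.0534,0.4238)

2.05 0.42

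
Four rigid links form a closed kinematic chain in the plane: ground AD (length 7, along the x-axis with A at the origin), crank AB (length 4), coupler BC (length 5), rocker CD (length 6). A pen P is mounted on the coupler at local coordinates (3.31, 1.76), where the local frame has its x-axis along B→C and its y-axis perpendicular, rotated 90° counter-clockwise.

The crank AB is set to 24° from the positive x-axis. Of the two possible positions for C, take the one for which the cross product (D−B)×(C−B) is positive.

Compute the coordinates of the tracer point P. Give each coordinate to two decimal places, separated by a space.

A=(0,0), D=(7.00,0)
B = A + 4.00·(cos24°, sin24°) = (3.6542, 1.6269)
|BD| = 3.7204
circle(B,5.00) ∩ circle(D,6.00): a=0.3819, h=4.9854
  candidates: C₊=(6.1777,5.9434) cross=18.548; C₋=(1.8175,-3.0235) cross=-18.548
  mode + wants cross > 0 → take C=(6.1777,5.9434) (cross=18.548)
ex = (C−B)/|BC| = (0.5047,0.8633); ey = (-0.8633,0.5047)
P = B + 3.31·ex + 1.76·ey = (3.8054,5.3727)

3.81 5.37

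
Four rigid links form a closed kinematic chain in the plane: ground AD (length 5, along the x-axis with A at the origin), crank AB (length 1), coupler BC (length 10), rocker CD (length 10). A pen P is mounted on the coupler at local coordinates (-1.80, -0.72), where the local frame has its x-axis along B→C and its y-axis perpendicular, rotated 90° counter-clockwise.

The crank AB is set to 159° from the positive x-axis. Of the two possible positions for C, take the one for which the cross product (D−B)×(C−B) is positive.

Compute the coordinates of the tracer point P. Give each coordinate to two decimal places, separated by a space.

A=(0,0), D=(5.00,0)
B = A + 1.00·(cos159°, sin159°) = (-0.9336, 0.3584)
|BD| = 5.9444
circle(B,10.00) ∩ circle(D,10.00): a=2.9722, h=9.5481
  candidates: C₊=(2.6088,9.7099) cross=56.758; C₋=(1.4576,-9.3515) cross=-56.758
  mode + wants cross > 0 → take C=(2.6088,9.7099) (cross=56.758)
ex = (C−B)/|BC| = (0.3542,0.9352); ey = (-0.9352,0.3542)
P = B + -1.80·ex + -0.72·ey = (-0.8979,-1.5800)

-0.90 -1.58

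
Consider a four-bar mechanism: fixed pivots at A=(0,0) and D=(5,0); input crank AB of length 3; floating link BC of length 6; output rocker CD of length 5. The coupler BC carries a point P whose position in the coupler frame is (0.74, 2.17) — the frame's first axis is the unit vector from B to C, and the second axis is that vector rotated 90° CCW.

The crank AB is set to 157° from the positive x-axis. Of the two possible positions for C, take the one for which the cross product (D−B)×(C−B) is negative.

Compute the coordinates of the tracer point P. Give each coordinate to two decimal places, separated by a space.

-0.65 2.07

A=(0,0), D=(5.00,0)
B = A + 3.00·(cos157°, sin157°) = (-2.7615, 1.1722)
|BD| = 7.8495
circle(B,6.00) ∩ circle(D,5.00): a=4.6254, h=3.8217
  candidates: C₊=(2.3828,4.2603) cross=29.998; C₋=(1.2414,-3.2974) cross=-29.998
  mode - wants cross < 0 → take C=(1.2414,-3.2974) (cross=-29.998)
ex = (C−B)/|BC| = (0.6671,-0.7449); ey = (0.7449,0.6671)
P = B + 0.74·ex + 2.17·ey = (-0.6513,2.0687)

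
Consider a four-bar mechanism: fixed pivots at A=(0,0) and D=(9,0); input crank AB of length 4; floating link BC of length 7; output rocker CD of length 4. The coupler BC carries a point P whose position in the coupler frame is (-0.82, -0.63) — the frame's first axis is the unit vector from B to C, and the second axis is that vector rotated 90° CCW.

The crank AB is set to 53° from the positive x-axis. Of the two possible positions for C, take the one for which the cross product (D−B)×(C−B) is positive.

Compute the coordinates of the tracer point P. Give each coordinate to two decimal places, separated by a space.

1.66 2.48

A=(0,0), D=(9.00,0)
B = A + 4.00·(cos53°, sin53°) = (2.4073, 3.1945)
|BD| = 7.3259
circle(B,7.00) ∩ circle(D,4.00): a=5.9152, h=3.7430
  candidates: C₊=(9.3627,3.9835) cross=27.421; C₋=(6.0983,-2.7532) cross=-27.421
  mode + wants cross > 0 → take C=(9.3627,3.9835) (cross=27.421)
ex = (C−B)/|BC| = (0.9936,0.1127); ey = (-0.1127,0.9936)
P = B + -0.82·ex + -0.63·ey = (1.6635,2.4761)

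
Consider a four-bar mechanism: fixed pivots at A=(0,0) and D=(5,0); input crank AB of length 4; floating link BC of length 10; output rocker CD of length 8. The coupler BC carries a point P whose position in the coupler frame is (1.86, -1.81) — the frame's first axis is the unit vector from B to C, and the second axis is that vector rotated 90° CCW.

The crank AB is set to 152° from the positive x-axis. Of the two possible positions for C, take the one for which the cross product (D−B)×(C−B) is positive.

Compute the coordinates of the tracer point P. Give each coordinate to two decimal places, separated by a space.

-0.95 1.58

A=(0,0), D=(5.00,0)
B = A + 4.00·(cos152°, sin152°) = (-3.5318, 1.8779)
|BD| = 8.7360
circle(B,10.00) ∩ circle(D,8.00): a=6.4284, h=7.6600
  candidates: C₊=(4.3930,7.9769) cross=66.918; C₋=(1.0998,-6.9849) cross=-66.918
  mode + wants cross > 0 → take C=(4.3930,7.9769) (cross=66.918)
ex = (C−B)/|BC| = (0.7925,0.6099); ey = (-0.6099,0.7925)
P = B + 1.86·ex + -1.81·ey = (-0.9539,1.5779)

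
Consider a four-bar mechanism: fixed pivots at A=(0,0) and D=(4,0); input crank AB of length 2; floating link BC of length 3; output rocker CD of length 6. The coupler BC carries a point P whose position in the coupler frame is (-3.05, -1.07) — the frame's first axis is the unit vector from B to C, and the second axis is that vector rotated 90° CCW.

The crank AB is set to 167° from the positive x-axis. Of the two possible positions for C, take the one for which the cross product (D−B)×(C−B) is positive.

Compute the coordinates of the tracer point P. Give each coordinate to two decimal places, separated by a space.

A=(0,0), D=(4.00,0)
B = A + 2.00·(cos167°, sin167°) = (-1.9487, 0.4499)
|BD| = 5.9657
circle(B,3.00) ∩ circle(D,6.00): a=0.7199, h=2.9123
  candidates: C₊=(-1.0112,3.2996) cross=17.374; C₋=(-1.4505,-2.5084) cross=-17.374
  mode + wants cross > 0 → take C=(-1.0112,3.2996) (cross=17.374)
ex = (C−B)/|BC| = (0.3125,0.9499); ey = (-0.9499,0.3125)
P = B + -3.05·ex + -1.07·ey = (-1.8855,-2.7817)

-1.89 -2.78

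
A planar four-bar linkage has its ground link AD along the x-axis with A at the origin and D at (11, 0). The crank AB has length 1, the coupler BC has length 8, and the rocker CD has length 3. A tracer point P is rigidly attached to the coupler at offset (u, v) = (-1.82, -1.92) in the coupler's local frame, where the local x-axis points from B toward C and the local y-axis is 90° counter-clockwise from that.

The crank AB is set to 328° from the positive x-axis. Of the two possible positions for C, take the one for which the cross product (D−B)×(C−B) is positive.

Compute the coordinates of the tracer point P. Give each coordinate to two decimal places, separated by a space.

A=(0,0), D=(11.00,0)
B = A + 1.00·(cos328°, sin328°) = (0.8480, -0.5299)
|BD| = 10.1658
circle(B,8.00) ∩ circle(D,3.00): a=7.7880, h=1.8293
  candidates: C₊=(8.5301,1.7029) cross=18.596; C₋=(8.7209,-1.9508) cross=-18.596
  mode + wants cross > 0 → take C=(8.5301,1.7029) (cross=18.596)
ex = (C−B)/|BC| = (0.9603,0.2791); ey = (-0.2791,0.9603)
P = B + -1.82·ex + -1.92·ey = (-0.3638,-2.8816)

-0.36 -2.88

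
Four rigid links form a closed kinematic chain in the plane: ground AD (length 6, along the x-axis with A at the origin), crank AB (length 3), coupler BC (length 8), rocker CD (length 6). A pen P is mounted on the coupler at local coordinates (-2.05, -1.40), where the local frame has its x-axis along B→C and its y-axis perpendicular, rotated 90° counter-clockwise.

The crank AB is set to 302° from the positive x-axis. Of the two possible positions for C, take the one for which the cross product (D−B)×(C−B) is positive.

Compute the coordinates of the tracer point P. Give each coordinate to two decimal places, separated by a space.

A=(0,0), D=(6.00,0)
B = A + 3.00·(cos302°, sin302°) = (1.5898, -2.5441)
|BD| = 5.0915
circle(B,8.00) ∩ circle(D,6.00): a=5.2954, h=5.9965
  candidates: C₊=(3.1803,5.2962) cross=30.531; C₋=(9.1731,-5.0923) cross=-30.531
  mode + wants cross > 0 → take C=(3.1803,5.2962) (cross=30.531)
ex = (C−B)/|BC| = (0.1988,0.9800); ey = (-0.9800,0.1988)
P = B + -2.05·ex + -1.40·ey = (2.5542,-4.8316)

2.55 -4.83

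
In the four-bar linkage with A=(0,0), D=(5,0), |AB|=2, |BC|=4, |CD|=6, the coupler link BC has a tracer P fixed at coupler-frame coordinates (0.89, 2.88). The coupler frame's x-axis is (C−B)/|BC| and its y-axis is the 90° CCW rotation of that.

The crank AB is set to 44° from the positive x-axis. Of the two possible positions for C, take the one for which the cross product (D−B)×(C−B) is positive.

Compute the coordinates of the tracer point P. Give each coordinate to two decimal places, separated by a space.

A=(0,0), D=(5.00,0)
B = A + 2.00·(cos44°, sin44°) = (1.4387, 1.3893)
|BD| = 3.8227
circle(B,4.00) ∩ circle(D,6.00): a=-0.7046, h=3.9375
  candidates: C₊=(2.2133,5.3136) cross=15.052; C₋=(-0.6487,-2.0228) cross=-15.052
  mode + wants cross > 0 → take C=(2.2133,5.3136) (cross=15.052)
ex = (C−B)/|BC| = (0.1937,0.9811); ey = (-0.9811,0.1937)
P = B + 0.89·ex + 2.88·ey = (-1.2144,2.8202)

-1.21 2.82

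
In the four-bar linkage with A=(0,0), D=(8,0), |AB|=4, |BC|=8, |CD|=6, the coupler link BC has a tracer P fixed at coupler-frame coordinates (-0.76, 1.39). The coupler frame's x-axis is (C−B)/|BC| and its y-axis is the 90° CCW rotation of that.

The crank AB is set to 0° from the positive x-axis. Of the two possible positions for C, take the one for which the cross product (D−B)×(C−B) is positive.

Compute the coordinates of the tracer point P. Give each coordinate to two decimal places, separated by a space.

A=(0,0), D=(8.00,0)
B = A + 4.00·(cos0°, sin0°) = (4.0000, 0.0000)
|BD| = 4.0000
circle(B,8.00) ∩ circle(D,6.00): a=5.5000, h=5.8095
  candidates: C₊=(9.5000,5.8095) cross=23.238; C₋=(9.5000,-5.8095) cross=-23.238
  mode + wants cross > 0 → take C=(9.5000,5.8095) (cross=23.238)
ex = (C−B)/|BC| = (0.6875,0.7262); ey = (-0.7262,0.6875)
P = B + -0.76·ex + 1.39·ey = (2.4681,0.4037)

2.47 0.40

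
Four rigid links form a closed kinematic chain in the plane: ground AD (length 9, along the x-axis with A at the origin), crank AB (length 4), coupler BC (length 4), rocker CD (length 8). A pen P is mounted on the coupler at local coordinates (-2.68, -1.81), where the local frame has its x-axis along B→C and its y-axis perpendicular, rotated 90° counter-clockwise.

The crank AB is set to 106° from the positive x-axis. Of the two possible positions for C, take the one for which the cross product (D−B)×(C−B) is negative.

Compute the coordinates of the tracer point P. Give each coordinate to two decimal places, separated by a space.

A=(0,0), D=(9.00,0)
B = A + 4.00·(cos106°, sin106°) = (-1.1025, 3.8450)
|BD| = 10.8095
circle(B,4.00) ∩ circle(D,8.00): a=3.1845, h=2.4205
  candidates: C₊=(2.7347,4.9745) cross=26.165; C₋=(1.0127,0.4501) cross=-26.165
  mode - wants cross < 0 → take C=(1.0127,0.4501) (cross=-26.165)
ex = (C−B)/|BC| = (0.5288,-0.8487); ey = (0.8487,0.5288)
P = B + -2.68·ex + -1.81·ey = (-4.0560,5.1625)

-4.06 5.16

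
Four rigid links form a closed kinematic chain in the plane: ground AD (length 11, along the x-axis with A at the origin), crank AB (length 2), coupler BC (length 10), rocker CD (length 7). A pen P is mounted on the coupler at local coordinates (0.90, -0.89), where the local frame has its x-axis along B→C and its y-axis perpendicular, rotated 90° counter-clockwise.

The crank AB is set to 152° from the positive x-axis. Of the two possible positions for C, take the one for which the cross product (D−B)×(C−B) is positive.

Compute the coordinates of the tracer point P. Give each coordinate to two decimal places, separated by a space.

A=(0,0), D=(11.00,0)
B = A + 2.00·(cos152°, sin152°) = (-1.7659, 0.9389)
|BD| = 12.8004
circle(B,10.00) ∩ circle(D,7.00): a=8.3923, h=5.4377
  candidates: C₊=(7.0027,5.7464) cross=69.605; C₋=(6.2049,-5.0997) cross=-69.605
  mode + wants cross > 0 → take C=(7.0027,5.7464) (cross=69.605)
ex = (C−B)/|BC| = (0.8769,0.4807); ey = (-0.4807,0.8769)
P = B + 0.90·ex + -0.89·ey = (-0.5489,0.5912)

-0.55 0.59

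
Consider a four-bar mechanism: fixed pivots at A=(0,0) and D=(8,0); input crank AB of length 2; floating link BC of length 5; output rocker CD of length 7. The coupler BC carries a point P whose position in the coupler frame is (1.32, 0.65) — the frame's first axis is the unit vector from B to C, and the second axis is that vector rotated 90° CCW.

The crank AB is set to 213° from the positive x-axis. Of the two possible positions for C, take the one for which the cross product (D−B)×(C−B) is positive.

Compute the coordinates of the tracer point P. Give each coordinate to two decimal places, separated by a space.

-1.32 0.34

A=(0,0), D=(8.00,0)
B = A + 2.00·(cos213°, sin213°) = (-1.6773, -1.0893)
|BD| = 9.7385
circle(B,5.00) ∩ circle(D,7.00): a=3.6370, h=3.4311
  candidates: C₊=(1.5531,2.7271) cross=33.413; C₋=(2.3206,-4.0920) cross=-33.413
  mode + wants cross > 0 → take C=(1.5531,2.7271) (cross=33.413)
ex = (C−B)/|BC| = (0.6461,0.7633); ey = (-0.7633,0.6461)
P = B + 1.32·ex + 0.65·ey = (-1.3206,0.3382)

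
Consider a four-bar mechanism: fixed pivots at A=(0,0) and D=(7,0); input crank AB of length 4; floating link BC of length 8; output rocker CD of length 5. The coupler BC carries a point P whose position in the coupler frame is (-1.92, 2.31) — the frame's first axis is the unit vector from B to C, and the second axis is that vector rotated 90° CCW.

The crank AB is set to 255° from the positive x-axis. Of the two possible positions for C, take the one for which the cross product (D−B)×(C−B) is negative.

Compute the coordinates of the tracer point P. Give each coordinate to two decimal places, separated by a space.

A=(0,0), D=(7.00,0)
B = A + 4.00·(cos255°, sin255°) = (-1.0353, -3.8637)
|BD| = 8.9159
circle(B,8.00) ∩ circle(D,5.00): a=6.6451, h=4.4546
  candidates: C₊=(3.0231,3.0305) cross=39.717; C₋=(6.8838,-4.9986) cross=-39.717
  mode - wants cross < 0 → take C=(6.8838,-4.9986) (cross=-39.717)
ex = (C−B)/|BC| = (0.9899,-0.1419); ey = (0.1419,0.9899)
P = B + -1.92·ex + 2.31·ey = (-2.6081,-1.3047)

-2.61 -1.30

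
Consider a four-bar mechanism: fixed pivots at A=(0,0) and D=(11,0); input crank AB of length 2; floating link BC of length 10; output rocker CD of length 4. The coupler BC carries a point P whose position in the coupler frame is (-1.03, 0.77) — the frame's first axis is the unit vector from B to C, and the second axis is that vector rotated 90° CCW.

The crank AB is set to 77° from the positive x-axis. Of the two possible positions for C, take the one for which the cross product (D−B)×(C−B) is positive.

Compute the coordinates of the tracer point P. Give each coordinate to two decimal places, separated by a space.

-0.71 2.50

A=(0,0), D=(11.00,0)
B = A + 2.00·(cos77°, sin77°) = (0.4499, 1.9487)
|BD| = 10.7286
circle(B,10.00) ∩ circle(D,4.00): a=9.2791, h=3.7281
  candidates: C₊=(10.2518,3.9294) cross=39.997; C₋=(8.8974,-3.4028) cross=-39.997
  mode + wants cross > 0 → take C=(10.2518,3.9294) (cross=39.997)
ex = (C−B)/|BC| = (0.9802,0.1981); ey = (-0.1981,0.9802)
P = B + -1.03·ex + 0.77·ey = (-0.7122,2.4995)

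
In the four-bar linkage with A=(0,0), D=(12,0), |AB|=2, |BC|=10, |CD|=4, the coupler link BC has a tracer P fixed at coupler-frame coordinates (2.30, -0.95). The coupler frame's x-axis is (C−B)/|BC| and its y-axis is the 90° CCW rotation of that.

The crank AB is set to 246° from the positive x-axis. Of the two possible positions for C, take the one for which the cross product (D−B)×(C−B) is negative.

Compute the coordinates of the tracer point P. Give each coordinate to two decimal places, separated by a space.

A=(0,0), D=(12.00,0)
B = A + 2.00·(cos246°, sin246°) = (-0.8135, -1.8271)
|BD| = 12.9431
circle(B,10.00) ∩ circle(D,4.00): a=9.7165, h=2.3642
  candidates: C₊=(8.4720,1.8850) cross=30.600; C₋=(9.1395,-2.7960) cross=-30.600
  mode - wants cross < 0 → take C=(9.1395,-2.7960) (cross=-30.600)
ex = (C−B)/|BC| = (0.9953,-0.0969); ey = (0.0969,0.9953)
P = B + 2.30·ex + -0.95·ey = (1.3837,-2.9955)

1.38 -3.00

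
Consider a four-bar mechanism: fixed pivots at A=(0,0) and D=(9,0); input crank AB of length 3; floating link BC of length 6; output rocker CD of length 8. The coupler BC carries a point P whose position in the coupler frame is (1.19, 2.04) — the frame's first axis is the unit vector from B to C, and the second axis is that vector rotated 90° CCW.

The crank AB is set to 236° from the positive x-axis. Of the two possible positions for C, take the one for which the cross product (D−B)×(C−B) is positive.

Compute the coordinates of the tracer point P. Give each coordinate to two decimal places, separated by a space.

-2.80 -0.41

A=(0,0), D=(9.00,0)
B = A + 3.00·(cos236°, sin236°) = (-1.6776, -2.4871)
|BD| = 10.9634
circle(B,6.00) ∩ circle(D,8.00): a=4.2047, h=4.2802
  candidates: C₊=(1.4465,2.6354) cross=46.926; C₋=(3.3885,-5.7019) cross=-46.926
  mode + wants cross > 0 → take C=(1.4465,2.6354) (cross=46.926)
ex = (C−B)/|BC| = (0.5207,0.8537); ey = (-0.8537,0.5207)
P = B + 1.19·ex + 2.04·ey = (-2.7996,-0.4090)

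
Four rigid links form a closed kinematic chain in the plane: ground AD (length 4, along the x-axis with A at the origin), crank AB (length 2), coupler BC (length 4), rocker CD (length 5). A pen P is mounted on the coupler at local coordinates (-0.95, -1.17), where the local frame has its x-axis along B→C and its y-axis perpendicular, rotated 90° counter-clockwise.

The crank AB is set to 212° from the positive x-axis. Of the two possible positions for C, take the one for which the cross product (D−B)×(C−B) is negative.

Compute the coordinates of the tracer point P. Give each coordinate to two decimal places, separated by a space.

A=(0,0), D=(4.00,0)
B = A + 2.00·(cos212°, sin212°) = (-1.6961, -1.0598)
|BD| = 5.7939
circle(B,4.00) ∩ circle(D,5.00): a=2.1202, h=3.3918
  candidates: C₊=(-0.2321,2.6626) cross=19.652; C₋=(1.0088,-4.0066) cross=-19.652
  mode - wants cross < 0 → take C=(1.0088,-4.0066) (cross=-19.652)
ex = (C−B)/|BC| = (0.6762,-0.7367); ey = (0.7367,0.6762)
P = B + -0.95·ex + -1.17·ey = (-3.2004,-1.1512)

-3.20 -1.15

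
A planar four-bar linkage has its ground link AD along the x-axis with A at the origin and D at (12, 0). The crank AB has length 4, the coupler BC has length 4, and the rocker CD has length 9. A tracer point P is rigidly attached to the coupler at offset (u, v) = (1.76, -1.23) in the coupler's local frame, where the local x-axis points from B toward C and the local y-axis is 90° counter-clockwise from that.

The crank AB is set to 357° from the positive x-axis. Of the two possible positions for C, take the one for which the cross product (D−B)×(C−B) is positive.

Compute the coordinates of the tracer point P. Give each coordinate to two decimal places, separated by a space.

A=(0,0), D=(12.00,0)
B = A + 4.00·(cos357°, sin357°) = (3.9945, -0.2093)
|BD| = 8.0082
circle(B,4.00) ∩ circle(D,9.00): a=-0.0542, h=3.9996
  candidates: C₊=(3.8358,3.7875) cross=32.030; C₋=(4.0449,-4.2090) cross=-32.030
  mode + wants cross > 0 → take C=(3.8358,3.7875) (cross=32.030)
ex = (C−B)/|BC| = (-0.0397,0.9992); ey = (-0.9992,-0.0397)
P = B + 1.76·ex + -1.23·ey = (5.1537,1.5981)

5.15 1.60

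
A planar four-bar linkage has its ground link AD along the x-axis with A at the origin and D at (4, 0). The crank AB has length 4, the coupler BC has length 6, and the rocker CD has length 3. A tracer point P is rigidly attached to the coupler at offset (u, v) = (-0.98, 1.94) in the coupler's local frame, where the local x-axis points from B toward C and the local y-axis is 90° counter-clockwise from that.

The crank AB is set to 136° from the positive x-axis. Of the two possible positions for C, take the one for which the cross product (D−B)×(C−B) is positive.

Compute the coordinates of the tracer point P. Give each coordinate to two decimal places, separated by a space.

A=(0,0), D=(4.00,0)
B = A + 4.00·(cos136°, sin136°) = (-2.8774, 2.7786)
|BD| = 7.4175
circle(B,6.00) ∩ circle(D,3.00): a=5.5288, h=2.3308
  candidates: C₊=(3.1220,2.8686) cross=17.289; C₋=(1.3757,-1.4536) cross=-17.289
  mode + wants cross > 0 → take C=(3.1220,2.8686) (cross=17.289)
ex = (C−B)/|BC| = (0.9999,0.0150); ey = (-0.0150,0.9999)
P = B + -0.98·ex + 1.94·ey = (-3.8863,4.7037)

-3.89 4.70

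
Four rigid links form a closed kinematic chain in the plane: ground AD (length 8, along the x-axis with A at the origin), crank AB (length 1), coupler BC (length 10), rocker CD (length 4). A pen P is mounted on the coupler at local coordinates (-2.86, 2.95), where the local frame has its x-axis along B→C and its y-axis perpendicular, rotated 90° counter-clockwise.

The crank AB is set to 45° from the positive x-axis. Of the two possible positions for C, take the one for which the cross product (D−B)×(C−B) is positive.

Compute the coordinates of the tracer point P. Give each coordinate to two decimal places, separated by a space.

A=(0,0), D=(8.00,0)
B = A + 1.00·(cos45°, sin45°) = (0.7071, 0.7071)
|BD| = 7.3271
circle(B,10.00) ∩ circle(D,4.00): a=9.3957, h=3.4236
  candidates: C₊=(10.3893,3.2080) cross=25.085; C₋=(9.7286,-3.6072) cross=-25.085
  mode + wants cross > 0 → take C=(10.3893,3.2080) (cross=25.085)
ex = (C−B)/|BC| = (0.9682,0.2501); ey = (-0.2501,0.9682)
P = B + -2.86·ex + 2.95·ey = (-2.7998,2.8481)

-2.80 2.85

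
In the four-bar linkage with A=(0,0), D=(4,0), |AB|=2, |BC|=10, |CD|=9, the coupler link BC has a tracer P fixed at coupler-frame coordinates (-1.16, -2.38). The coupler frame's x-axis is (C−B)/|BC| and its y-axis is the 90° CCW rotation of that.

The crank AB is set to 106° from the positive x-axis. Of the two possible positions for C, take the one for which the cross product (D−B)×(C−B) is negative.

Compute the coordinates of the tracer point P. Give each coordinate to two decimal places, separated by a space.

-2.99 2.95

A=(0,0), D=(4.00,0)
B = A + 2.00·(cos106°, sin106°) = (-0.5513, 1.9225)
|BD| = 4.9407
circle(B,10.00) ∩ circle(D,9.00): a=4.3932, h=8.9833
  candidates: C₊=(6.9912,8.4884) cross=44.384; C₋=(0.0000,-8.0623) cross=-44.384
  mode - wants cross < 0 → take C=(0.0000,-8.0623) (cross=-44.384)
ex = (C−B)/|BC| = (0.0551,-0.9985); ey = (0.9985,0.0551)
P = B + -1.16·ex + -2.38·ey = (-2.9916,2.9496)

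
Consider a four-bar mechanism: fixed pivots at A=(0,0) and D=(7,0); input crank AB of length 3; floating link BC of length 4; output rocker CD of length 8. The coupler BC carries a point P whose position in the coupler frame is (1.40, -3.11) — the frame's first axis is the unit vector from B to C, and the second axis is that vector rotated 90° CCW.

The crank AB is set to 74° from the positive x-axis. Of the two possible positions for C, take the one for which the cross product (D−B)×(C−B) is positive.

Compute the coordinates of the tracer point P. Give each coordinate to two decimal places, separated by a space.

A=(0,0), D=(7.00,0)
B = A + 3.00·(cos74°, sin74°) = (0.8269, 2.8838)
|BD| = 6.8135
circle(B,4.00) ∩ circle(D,8.00): a=-0.1157, h=3.9983
  candidates: C₊=(2.4144,6.5553) cross=27.242; C₋=(-0.9702,-0.6898) cross=-27.242
  mode + wants cross > 0 → take C=(2.4144,6.5553) (cross=27.242)
ex = (C−B)/|BC| = (0.3969,0.9179); ey = (-0.9179,0.3969)
P = B + 1.40·ex + -3.11·ey = (4.2371,2.9346)

4.24 2.93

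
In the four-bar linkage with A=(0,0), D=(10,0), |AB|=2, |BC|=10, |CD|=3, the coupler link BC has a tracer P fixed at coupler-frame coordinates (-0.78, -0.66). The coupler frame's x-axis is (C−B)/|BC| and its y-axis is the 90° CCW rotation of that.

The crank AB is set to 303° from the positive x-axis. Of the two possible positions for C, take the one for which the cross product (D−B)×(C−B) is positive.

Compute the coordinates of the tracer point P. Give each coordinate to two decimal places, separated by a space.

A=(0,0), D=(10.00,0)
B = A + 2.00·(cos303°, sin303°) = (1.0893, -1.6773)
|BD| = 9.0672
circle(B,10.00) ∩ circle(D,3.00): a=9.5517, h=2.9606
  candidates: C₊=(9.9284,2.9991) cross=26.845; C₋=(11.0238,-2.8199) cross=-26.845
  mode + wants cross > 0 → take C=(9.9284,2.9991) (cross=26.845)
ex = (C−B)/|BC| = (0.8839,0.4676); ey = (-0.4676,0.8839)
P = B + -0.78·ex + -0.66·ey = (0.7085,-2.6255)

0.71 -2.63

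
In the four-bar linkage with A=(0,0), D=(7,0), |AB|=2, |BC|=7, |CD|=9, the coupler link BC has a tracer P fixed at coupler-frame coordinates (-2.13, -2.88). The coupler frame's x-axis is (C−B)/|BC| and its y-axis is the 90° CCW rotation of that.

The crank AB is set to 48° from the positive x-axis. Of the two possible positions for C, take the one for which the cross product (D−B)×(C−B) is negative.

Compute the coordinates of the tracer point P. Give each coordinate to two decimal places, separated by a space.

-0.98 4.21

A=(0,0), D=(7.00,0)
B = A + 2.00·(cos48°, sin48°) = (1.3383, 1.4863)
|BD| = 5.8536
circle(B,7.00) ∩ circle(D,9.00): a=0.1934, h=6.9973
  candidates: C₊=(3.3020,8.2052) cross=40.959; C₋=(-0.2514,-5.3308) cross=-40.959
  mode - wants cross < 0 → take C=(-0.2514,-5.3308) (cross=-40.959)
ex = (C−B)/|BC| = (-0.2271,-0.9739); ey = (0.9739,-0.2271)
P = B + -2.13·ex + -2.88·ey = (-0.9828,4.2147)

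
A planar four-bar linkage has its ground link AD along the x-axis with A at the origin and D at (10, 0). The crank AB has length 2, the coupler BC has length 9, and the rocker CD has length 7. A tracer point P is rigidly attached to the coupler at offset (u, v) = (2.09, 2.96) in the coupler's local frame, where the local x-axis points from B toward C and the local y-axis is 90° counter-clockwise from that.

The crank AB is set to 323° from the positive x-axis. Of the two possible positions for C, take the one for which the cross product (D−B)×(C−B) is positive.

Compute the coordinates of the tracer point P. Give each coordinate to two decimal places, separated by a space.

0.36 2.20

A=(0,0), D=(10.00,0)
B = A + 2.00·(cos323°, sin323°) = (1.5973, -1.2036)
|BD| = 8.4885
circle(B,9.00) ∩ circle(D,7.00): a=6.1292, h=6.5904
  candidates: C₊=(6.7300,6.1893) cross=55.943; C₋=(8.5990,-6.8584) cross=-55.943
  mode + wants cross > 0 → take C=(6.7300,6.1893) (cross=55.943)
ex = (C−B)/|BC| = (0.5703,0.8214); ey = (-0.8214,0.5703)
P = B + 2.09·ex + 2.96·ey = (0.3578,2.2013)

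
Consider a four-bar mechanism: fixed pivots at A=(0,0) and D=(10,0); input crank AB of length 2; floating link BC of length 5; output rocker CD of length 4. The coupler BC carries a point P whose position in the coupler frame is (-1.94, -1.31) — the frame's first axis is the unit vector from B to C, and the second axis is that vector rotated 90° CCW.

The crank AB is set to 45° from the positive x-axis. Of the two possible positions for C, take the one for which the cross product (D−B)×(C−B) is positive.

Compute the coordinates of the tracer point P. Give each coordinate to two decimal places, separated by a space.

-0.43 -0.02

A=(0,0), D=(10.00,0)
B = A + 2.00·(cos45°, sin45°) = (1.4142, 1.4142)
|BD| = 8.7015
circle(B,5.00) ∩ circle(D,4.00): a=4.8679, h=1.1418
  candidates: C₊=(6.4029,1.7496) cross=9.935; C₋=(6.0318,-0.5035) cross=-9.935
  mode + wants cross > 0 → take C=(6.4029,1.7496) (cross=9.935)
ex = (C−B)/|BC| = (0.9977,0.0671); ey = (-0.0671,0.9977)
P = B + -1.94·ex + -1.31·ey = (-0.4335,-0.0230)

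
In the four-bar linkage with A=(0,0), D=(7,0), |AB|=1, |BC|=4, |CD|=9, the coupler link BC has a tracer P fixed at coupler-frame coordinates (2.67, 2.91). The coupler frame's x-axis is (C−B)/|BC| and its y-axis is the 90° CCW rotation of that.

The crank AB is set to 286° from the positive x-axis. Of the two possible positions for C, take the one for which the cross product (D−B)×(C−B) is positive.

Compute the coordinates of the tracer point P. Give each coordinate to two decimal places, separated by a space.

-3.55 0.00

A=(0,0), D=(7.00,0)
B = A + 1.00·(cos286°, sin286°) = (0.2756, -0.9613)
|BD| = 6.7927
circle(B,4.00) ∩ circle(D,9.00): a=-1.3882, h=3.7514
  candidates: C₊=(-1.6294,2.5559) cross=25.482; C₋=(-0.5677,-4.8714) cross=-25.482
  mode + wants cross > 0 → take C=(-1.6294,2.5559) (cross=25.482)
ex = (C−B)/|BC| = (-0.4763,0.8793); ey = (-0.8793,-0.4763)
P = B + 2.67·ex + 2.91·ey = (-3.5548,0.0005)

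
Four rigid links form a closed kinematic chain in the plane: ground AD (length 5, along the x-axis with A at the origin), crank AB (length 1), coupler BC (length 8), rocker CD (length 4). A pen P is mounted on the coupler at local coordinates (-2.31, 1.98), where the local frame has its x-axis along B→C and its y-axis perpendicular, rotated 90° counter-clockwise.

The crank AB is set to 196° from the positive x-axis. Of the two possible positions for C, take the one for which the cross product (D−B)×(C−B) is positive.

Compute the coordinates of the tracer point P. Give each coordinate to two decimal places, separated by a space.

A=(0,0), D=(5.00,0)
B = A + 1.00·(cos196°, sin196°) = (-0.9613, -0.2756)
|BD| = 5.9676
circle(B,8.00) ∩ circle(D,4.00): a=7.0055, h=3.8630
  candidates: C₊=(5.8583,3.9068) cross=23.053; C₋=(6.2152,-3.8109) cross=-23.053
  mode + wants cross > 0 → take C=(5.8583,3.9068) (cross=23.053)
ex = (C−B)/|BC| = (0.8525,0.5228); ey = (-0.5228,0.8525)
P = B + -2.31·ex + 1.98·ey = (-3.9656,0.2045)

-3.97 0.20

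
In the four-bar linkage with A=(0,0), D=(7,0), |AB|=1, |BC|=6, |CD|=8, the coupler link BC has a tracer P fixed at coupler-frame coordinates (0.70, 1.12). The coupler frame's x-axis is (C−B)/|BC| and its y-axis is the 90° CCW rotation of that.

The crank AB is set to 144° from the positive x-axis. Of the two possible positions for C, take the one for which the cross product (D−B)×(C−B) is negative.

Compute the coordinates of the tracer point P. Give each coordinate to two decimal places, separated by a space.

A=(0,0), D=(7.00,0)
B = A + 1.00·(cos144°, sin144°) = (-0.8090, 0.5878)
|BD| = 7.8311
circle(B,6.00) ∩ circle(D,8.00): a=2.1278, h=5.6100
  candidates: C₊=(1.7339,6.0223) cross=43.933; C₋=(0.8917,-5.1661) cross=-43.933
  mode - wants cross < 0 → take C=(0.8917,-5.1661) (cross=-43.933)
ex = (C−B)/|BC| = (0.2835,-0.9590); ey = (0.9590,0.2835)
P = B + 0.70·ex + 1.12·ey = (0.4635,0.2340)

0.46 0.23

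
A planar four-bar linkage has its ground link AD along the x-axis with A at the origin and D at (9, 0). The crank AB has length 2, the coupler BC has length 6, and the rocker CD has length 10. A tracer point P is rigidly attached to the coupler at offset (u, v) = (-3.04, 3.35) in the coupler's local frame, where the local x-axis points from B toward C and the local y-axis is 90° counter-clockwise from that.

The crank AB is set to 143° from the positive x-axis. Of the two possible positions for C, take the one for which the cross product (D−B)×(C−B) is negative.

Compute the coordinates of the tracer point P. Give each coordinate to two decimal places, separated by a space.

0.76 5.07

A=(0,0), D=(9.00,0)
B = A + 2.00·(cos143°, sin143°) = (-1.5973, 1.2036)
|BD| = 10.6654
circle(B,6.00) ∩ circle(D,10.00): a=2.3323, h=5.5281
  candidates: C₊=(1.3440,6.4332) cross=58.960; C₋=(0.0963,-4.5524) cross=-58.960
  mode - wants cross < 0 → take C=(0.0963,-4.5524) (cross=-58.960)
ex = (C−B)/|BC| = (0.2823,-0.9593); ey = (0.9593,0.2823)
P = B + -3.04·ex + 3.35·ey = (0.7584,5.0656)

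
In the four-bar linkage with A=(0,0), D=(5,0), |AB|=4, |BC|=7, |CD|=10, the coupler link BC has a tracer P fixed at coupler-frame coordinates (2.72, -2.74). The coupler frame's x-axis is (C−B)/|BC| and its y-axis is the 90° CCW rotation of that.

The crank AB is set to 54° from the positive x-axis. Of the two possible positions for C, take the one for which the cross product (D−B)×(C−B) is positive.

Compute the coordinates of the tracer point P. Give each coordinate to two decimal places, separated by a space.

A=(0,0), D=(5.00,0)
B = A + 4.00·(cos54°, sin54°) = (2.3511, 3.2361)
|BD| = 4.1819
circle(B,7.00) ∩ circle(D,10.00): a=-4.0067, h=5.7399
  candidates: C₊=(4.2549,9.9722) cross=24.004; C₋=(-4.6284,2.7008) cross=-24.004
  mode + wants cross > 0 → take C=(4.2549,9.9722) (cross=24.004)
ex = (C−B)/|BC| = (0.2720,0.9623); ey = (-0.9623,0.2720)
P = B + 2.72·ex + -2.74·ey = (5.7276,5.1083)

5.73 5.11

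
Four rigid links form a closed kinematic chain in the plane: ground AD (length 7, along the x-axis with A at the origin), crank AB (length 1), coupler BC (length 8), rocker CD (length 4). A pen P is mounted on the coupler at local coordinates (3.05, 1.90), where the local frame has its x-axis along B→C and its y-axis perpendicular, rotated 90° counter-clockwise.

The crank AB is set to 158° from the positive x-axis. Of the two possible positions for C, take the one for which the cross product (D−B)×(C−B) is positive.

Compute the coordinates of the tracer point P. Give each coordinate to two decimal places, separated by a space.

A=(0,0), D=(7.00,0)
B = A + 1.00·(cos158°, sin158°) = (-0.9272, 0.3746)
|BD| = 7.9360
circle(B,8.00) ∩ circle(D,4.00): a=6.9922, h=3.8871
  candidates: C₊=(6.2407,3.9273) cross=30.848; C₋=(5.8737,-3.8382) cross=-30.848
  mode + wants cross > 0 → take C=(6.2407,3.9273) (cross=30.848)
ex = (C−B)/|BC| = (0.8960,0.4441); ey = (-0.4441,0.8960)
P = B + 3.05·ex + 1.90·ey = (0.9618,3.4314)

0.96 3.43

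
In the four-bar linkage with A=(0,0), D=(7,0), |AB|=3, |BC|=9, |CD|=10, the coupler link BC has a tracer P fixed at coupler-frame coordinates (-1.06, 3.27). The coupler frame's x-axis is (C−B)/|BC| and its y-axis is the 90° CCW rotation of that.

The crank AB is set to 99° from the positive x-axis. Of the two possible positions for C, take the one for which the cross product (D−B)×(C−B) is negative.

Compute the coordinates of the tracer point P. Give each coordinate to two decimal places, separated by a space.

A=(0,0), D=(7.00,0)
B = A + 3.00·(cos99°, sin99°) = (-0.4693, 2.9631)
|BD| = 8.0356
circle(B,9.00) ∩ circle(D,10.00): a=2.8355, h=8.5416
  candidates: C₊=(5.3161,9.8572) cross=68.637; C₋=(-0.9833,-6.0222) cross=-68.637
  mode - wants cross < 0 → take C=(-0.9833,-6.0222) (cross=-68.637)
ex = (C−B)/|BC| = (-0.0571,-0.9984); ey = (0.9984,-0.0571)
P = B + -1.06·ex + 3.27·ey = (2.8559,3.8346)

2.86 3.83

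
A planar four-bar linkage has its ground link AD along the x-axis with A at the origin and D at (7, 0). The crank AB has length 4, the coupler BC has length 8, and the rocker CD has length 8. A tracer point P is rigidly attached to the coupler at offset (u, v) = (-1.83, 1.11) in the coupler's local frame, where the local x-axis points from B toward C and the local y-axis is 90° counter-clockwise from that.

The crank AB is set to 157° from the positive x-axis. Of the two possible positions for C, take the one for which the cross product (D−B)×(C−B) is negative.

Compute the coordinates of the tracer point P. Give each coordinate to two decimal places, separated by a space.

-3.79 3.70

A=(0,0), D=(7.00,0)
B = A + 4.00·(cos157°, sin157°) = (-3.6820, 1.5629)
|BD| = 10.7958
circle(B,8.00) ∩ circle(D,8.00): a=5.3979, h=5.9045
  candidates: C₊=(2.5138,6.6237) cross=63.743; C₋=(0.8042,-5.0608) cross=-63.743
  mode - wants cross < 0 → take C=(0.8042,-5.0608) (cross=-63.743)
ex = (C−B)/|BC| = (0.5608,-0.8280); ey = (0.8280,0.5608)
P = B + -1.83·ex + 1.11·ey = (-3.7892,3.7006)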